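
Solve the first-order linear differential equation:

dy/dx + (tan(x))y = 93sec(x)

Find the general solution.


P(x) = tan(x) ⇒ μ = e^(∫tan(x)dx) = sec(x).
(sec(x) y)' = 93sec²(x) ⇒ sec(x) y = 93tan(x) + C.
Multiply by cos(x): y = 93sin(x) + C·cos(x).


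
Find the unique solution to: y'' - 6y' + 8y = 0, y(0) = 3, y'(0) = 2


Characteristic roots of r² - 6r + 8 = 0 are 4, 2.
General solution y = c₁ e^(4x) + c₂ e^(2x).
Apply y(0) = 3: c₁ + c₂ = 3. Apply y'(0) = 2: 4 c₁ + 2 c₂ = 2.
Solve: c₁ = -2, c₂ = 5.
Particular solution: y = -2e^(4x) + 5e^(2x).


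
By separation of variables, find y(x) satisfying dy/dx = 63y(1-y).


Separate: dy/[y(1-y)] = 63 dx.
Partial fractions: 1/[y(1-y)] = 1/y + 1/(1-y).
Integrate: ln|y/(1-y)| = 63x + C₀.
Solve for y: y = 1/(1 + Ce^(-63x)).


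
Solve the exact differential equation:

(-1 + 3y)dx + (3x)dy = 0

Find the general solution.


Check exactness: ∂M/∂y = 3 and ∂N/∂x = 3; equal, so the equation is exact.
Integrate M with respect to x (treating y as constant): ∫M dx = -x + 3xy + h(y).
Differentiate w.r.t. y and set equal to N: all terms match, so h'(y) = 0 and h is a constant absorbed into C.
General solution: -x + 3xy = C.


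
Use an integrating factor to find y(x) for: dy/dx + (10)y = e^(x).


P(x) = 10 ⇒ μ = e^(10x).
(μ y)' = e^(11x) ⇒ μ y = e^(11x)/11 + C.
Divide by μ: y = (1/11)e^(x) + Ce^(-10x).


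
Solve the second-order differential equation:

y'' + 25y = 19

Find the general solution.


Homogeneous part: r² + 25 = 0 ⇒ r = ±5i, so y_h = C₁cos(5x) + C₂sin(5x).
Try constant y_p = A; plug in: 25A = 19 ⇒ A = 19/25.
General solution: y = C₁cos(5x) + C₂sin(5x) + 19/25.


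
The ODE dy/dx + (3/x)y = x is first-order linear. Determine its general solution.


P(x) = 3/x ⇒ μ = x^3.
(x^3 y)' = x^4 ⇒ x^3 y = x^5/(5) + C.
Solve for y: y = (1/5)x^2 + C/x^3.


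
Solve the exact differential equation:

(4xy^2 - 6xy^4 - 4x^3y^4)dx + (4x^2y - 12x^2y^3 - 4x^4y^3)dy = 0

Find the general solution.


Check exactness: ∂M/∂y = 8xy - 24xy^3 - 16x^3y^3 and ∂N/∂x = 8xy - 24xy^3 - 16x^3y^3; equal, so the equation is exact.
Integrate M with respect to x (treating y as constant): ∫M dx = 2x^2y^2 - 3x^2y^4 - x^4y^4 + h(y).
Differentiate w.r.t. y and set equal to N: all terms match, so h'(y) = 0 and h is a constant absorbed into C.
General solution: 2x^2y^2 - 3x^2y^4 - x^4y^4 = C.


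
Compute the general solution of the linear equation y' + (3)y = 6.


P(x) = 3, Q(x) = 6; integrating factor μ = e^(3x).
(μ y)' = 6e^(3x) ⇒ μ y = 2e^(3x) + C.
Divide by μ: y = 2 + Ce^(-3x).


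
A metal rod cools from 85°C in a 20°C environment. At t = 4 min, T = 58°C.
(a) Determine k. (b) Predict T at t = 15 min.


Newton's law: T(t) = T_a + (T₀ - T_a)e^(-kt).
(a) Use T(4) = 58: (58 - 20)/(85 - 20) = e^(-k·4), so k = -ln(0.585)/4 ≈ 0.1342.
(b) Apply k to t = 15: T(15) = 20 + (65)e^(-2.013) ≈ 28.7°C.


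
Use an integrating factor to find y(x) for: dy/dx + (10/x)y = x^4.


P(x) = 10/x ⇒ μ = x^10.
(x^10 y)' = x^14 ⇒ x^10 y = x^15/(15) + C.
Solve for y: y = (1/15)x^5 + C/x^10.


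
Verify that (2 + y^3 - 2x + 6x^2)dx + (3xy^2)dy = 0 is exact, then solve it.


Check exactness: ∂M/∂y = 3y^2 and ∂N/∂x = 3y^2; equal, so the equation is exact.
Integrate M with respect to x (treating y as constant): ∫M dx = 2x + xy^3 - x^2 + 2x^3 + h(y).
Differentiate w.r.t. y and set equal to N: all terms match, so h'(y) = 0 and h is a constant absorbed into C.
General solution: 2x + xy^3 - x^2 + 2x^3 = C.


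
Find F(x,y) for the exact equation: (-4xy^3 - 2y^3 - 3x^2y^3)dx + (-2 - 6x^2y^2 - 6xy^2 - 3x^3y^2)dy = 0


Check exactness: ∂M/∂y = -12xy^2 - 6y^2 - 9x^2y^2 and ∂N/∂x = -12xy^2 - 6y^2 - 9x^2y^2; equal, so the equation is exact.
Integrate M with respect to x (treating y as constant): ∫M dx = -2x^2y^3 - 2xy^3 - x^3y^3 + h(y).
Differentiate w.r.t. y and set equal to N: the x-dependent terms already match, leaving h'(y) = -2. Integrate: h(y) = -2y.
So F(x,y) = -2y - 2x^2y^3 - 2xy^3 - x^3y^3.
General solution: -2y - 2x^2y^3 - 2xy^3 - x^3y^3 = C.


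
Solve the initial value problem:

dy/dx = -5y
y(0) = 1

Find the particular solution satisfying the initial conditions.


General solution of y' = -5y is y = Ce^(-5x).
Apply y(0) = 1: C = 1.
Particular solution: y = e^(-5x).


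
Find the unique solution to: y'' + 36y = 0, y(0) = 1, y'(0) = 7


Characteristic roots of r² + 36 = 0 are ±6i, so y = C₁cos(6x) + C₂sin(6x).
Apply y(0) = 1: C₁ = 1. Differentiate and apply y'(0) = 7: 6·C₂ = 7, so C₂ = 7/6.
Particular solution: y = cos(6x) + (7/6)sin(6x).


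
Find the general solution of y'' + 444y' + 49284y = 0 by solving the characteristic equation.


Characteristic equation: r² + 444r + 49284 = 0, i.e. (r + 222)² = 0.
Repeated root r = -222; include an x factor for the second linearly independent solution.
General solution: y = (C₁ + C₂x)e^(-222x).


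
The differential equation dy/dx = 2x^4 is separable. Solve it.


Integrate both sides with respect to x: y = ∫ 2x^4 dx = (2/5)x^5 + C.


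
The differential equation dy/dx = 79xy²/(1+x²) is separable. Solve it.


Separate: dy/y² = 79x/(1+x²) dx.
Integrate LHS: ∫ dy/y² = -1/y.
Integrate RHS via u = 1+x²: (79/2)ln(1+x²) + C.
Result: -1/y = (79/2)ln(1+x²) + C.


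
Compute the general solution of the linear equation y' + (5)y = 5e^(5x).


P(x) = 5 ⇒ μ = e^(5x).
(μ y)' = 5e^(10x) ⇒ μ y = (5/10)e^(10x) + C.
Divide by μ: y = (1/2)e^(5x) + Ce^(-5x).


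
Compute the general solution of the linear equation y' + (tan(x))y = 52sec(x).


P(x) = tan(x) ⇒ μ = e^(∫tan(x)dx) = sec(x).
(sec(x) y)' = 52sec²(x) ⇒ sec(x) y = 52tan(x) + C.
Multiply by cos(x): y = 52sin(x) + C·cos(x).


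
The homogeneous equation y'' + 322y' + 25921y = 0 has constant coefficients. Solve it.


Characteristic equation: r² + 322r + 25921 = 0, i.e. (r + 161)² = 0.
Repeated root r = -161; include an x factor for the second linearly independent solution.
General solution: y = (C₁ + C₂x)e^(-161x).


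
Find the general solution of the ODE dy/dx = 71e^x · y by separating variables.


Separate variables: dy/y = 71e^x dx.
Integrate: ln|y| = 71e^x + C₀.
Exponentiate: y = Ce^(71e^x).


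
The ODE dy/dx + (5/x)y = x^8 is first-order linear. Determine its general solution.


P(x) = 5/x ⇒ μ = x^5.
(x^5 y)' = x^13 ⇒ x^5 y = x^14/(14) + C.
Solve for y: y = (1/14)x^9 + C/x^5.


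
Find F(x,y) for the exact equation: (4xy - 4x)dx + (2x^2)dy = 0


Check exactness: ∂M/∂y = 4x and ∂N/∂x = 4x; equal, so the equation is exact.
Integrate M with respect to x (treating y as constant): ∫M dx = 2x^2y - 2x^2 + h(y).
Differentiate w.r.t. y and set equal to N: all terms match, so h'(y) = 0 and h is a constant absorbed into C.
General solution: 2x^2y - 2x^2 = C.


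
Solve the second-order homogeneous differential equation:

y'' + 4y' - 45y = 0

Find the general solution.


Characteristic equation: r² + 4r - 45 = 0.
Factor: (r + 9)(r - 5) = 0 ⇒ r = -9, 5 (distinct real).
General solution: y = C₁e^(-9x) + C₂e^(5x).


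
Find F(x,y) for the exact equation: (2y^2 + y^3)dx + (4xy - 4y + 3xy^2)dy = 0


Check exactness: ∂M/∂y = 4y + 3y^2 and ∂N/∂x = 4y + 3y^2; equal, so the equation is exact.
Integrate M with respect to x (treating y as constant): ∫M dx = 2xy^2 + xy^3 + h(y).
Differentiate w.r.t. y and set equal to N: the x-dependent terms already match, leaving h'(y) = -4y. Integrate: h(y) = -2y^2.
So F(x,y) = 2xy^2 - 2y^2 + xy^3.
General solution: 2xy^2 - 2y^2 + xy^3 = C.


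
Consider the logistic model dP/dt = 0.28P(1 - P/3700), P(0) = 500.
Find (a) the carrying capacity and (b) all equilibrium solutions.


Logistic ODE dP/dt = 0.28P(1 - P/3700) has equilibria where dP/dt = 0, i.e. P = 0 or P = 3700.
The coefficient (1 - P/K) = 0 when P = K, identifying K = 3700 as the carrying capacity.
(a) K = 3700; (b) equilibria P = 0 and P = 3700.


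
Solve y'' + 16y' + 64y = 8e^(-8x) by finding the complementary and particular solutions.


Characteristic polynomial (r + 8)² = 0; repeated root r = -8.
y_h = (C₁ + C₂x)e^(-8x). Forcing matches the repeated root (resonance), so try y_p = Ax² e^(-8x).
Substitute and solve for A: 2A = 8, so A = 4.
General solution: y = (C₁ + C₂x + 4x²)e^(-8x).


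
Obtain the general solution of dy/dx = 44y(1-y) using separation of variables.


Separate: dy/[y(1-y)] = 44 dx.
Partial fractions: 1/[y(1-y)] = 1/y + 1/(1-y).
Integrate: ln|y/(1-y)| = 44x + C₀.
Solve for y: y = 1/(1 + Ce^(-44x)).


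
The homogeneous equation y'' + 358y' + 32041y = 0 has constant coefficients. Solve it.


Characteristic equation: r² + 358r + 32041 = 0, i.e. (r + 179)² = 0.
Repeated root r = -179; include an x factor for the second linearly independent solution.
General solution: y = (C₁ + C₂x)e^(-179x).


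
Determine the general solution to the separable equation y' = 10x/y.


Separate variables: y dy = 10x dx.
Integrate both sides: y²/2 = 5x^2 + C₀.
Multiply by 2: y² = 10x^2 + C.


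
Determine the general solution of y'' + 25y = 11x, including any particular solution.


Homogeneous: r² + 25 = 0 ⇒ r = ±5i, y_h = C₁cos(5x) + C₂sin(5x).
Polynomial forcing; try y_p = Ax + B. Then y_p'' + 25 y_p = 25(Ax + B) = 11x, so B = 0 and A = 11/25.
General solution: y = C₁cos(5x) + C₂sin(5x) + (11/25)x.


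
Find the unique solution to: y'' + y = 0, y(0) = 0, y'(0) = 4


Characteristic roots of r² + 1 = 0 are ±1i, so y = C₁cos(x) + C₂sin(x).
Apply y(0) = 0: C₁ = 0. Differentiate and apply y'(0) = 4: 1·C₂ = 4, so C₂ = 4.
Particular solution: y = 4sin(x).


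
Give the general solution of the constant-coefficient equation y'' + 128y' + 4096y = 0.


Characteristic equation: r² + 128r + 4096 = 0, i.e. (r + 64)² = 0.
Repeated root r = -64; include an x factor for the second linearly independent solution.
General solution: y = (C₁ + C₂x)e^(-64x).


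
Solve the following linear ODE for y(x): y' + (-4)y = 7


P(x) = -4 ⇒ μ = e^(-4x).
(μ y)' = 7e^(-4x) ⇒ μ y = -(7/4)e^(-4x) + C.
Divide by μ: y = -7/4 + Ce^(4x).


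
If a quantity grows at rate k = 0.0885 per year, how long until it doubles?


Exponential growth: P(t) = P₀ e^(0.0885t). Set P(t)/P₀ = 2: e^(0.0885t) = 2.
Solve: t = ln(2)/0.0885 ≈ 7.83 years.


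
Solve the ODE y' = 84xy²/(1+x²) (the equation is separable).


Separate: dy/y² = 84x/(1+x²) dx.
Integrate LHS: ∫ dy/y² = -1/y.
Integrate RHS via u = 1+x²: 42ln(1+x²) + C.
Result: -1/y = 42ln(1+x²) + C.


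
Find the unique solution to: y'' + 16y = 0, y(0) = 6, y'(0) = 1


Characteristic roots of r² + 16 = 0 are ±4i, so y = C₁cos(4x) + C₂sin(4x).
Apply y(0) = 6: C₁ = 6. Differentiate and apply y'(0) = 1: 4·C₂ = 1, so C₂ = 1/4.
Particular solution: y = 6cos(4x) + (1/4)sin(4x).


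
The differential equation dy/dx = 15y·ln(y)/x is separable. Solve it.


Separate: dy/[y ln(y)] = 15 dx/x.
Substitute u = ln(y): du/u = 15 dx/x.
Integrate: ln|ln(y)| = 15ln|x| + C₀, hence ln(y) = C·x^15.


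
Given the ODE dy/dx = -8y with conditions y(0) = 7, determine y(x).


General solution of y' = -8y is y = Ce^(-8x).
Apply y(0) = 7: C = 7.
Particular solution: y = 7e^(-8x).


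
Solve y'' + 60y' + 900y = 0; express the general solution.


Characteristic equation: r² + 60r + 900 = 0, i.e. (r + 30)² = 0.
Repeated root r = -30; include an x factor for the second linearly independent solution.
General solution: y = (C₁ + C₂x)e^(-30x).


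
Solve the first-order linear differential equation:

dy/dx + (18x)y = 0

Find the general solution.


P(x) = 18x ⇒ μ = e^(9x²).
Q(x) = 0 so μ y is constant: y = Ce^(-9x²).


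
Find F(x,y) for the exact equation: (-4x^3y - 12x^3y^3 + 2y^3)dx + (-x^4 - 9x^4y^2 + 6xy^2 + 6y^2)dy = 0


Check exactness: ∂M/∂y = -4x^3 - 36x^3y^2 + 6y^2 and ∂N/∂x = -4x^3 - 36x^3y^2 + 6y^2; equal, so the equation is exact.
Integrate M with respect to x (treating y as constant): ∫M dx = -x^4y - 3x^4y^3 + 2xy^3 + h(y).
Differentiate w.r.t. y and set equal to N: the x-dependent terms already match, leaving h'(y) = 6y^2. Integrate: h(y) = 2y^3.
So F(x,y) = -x^4y - 3x^4y^3 + 2xy^3 + 2y^3.
General solution: -x^4y - 3x^4y^3 + 2xy^3 + 2y^3 = C.


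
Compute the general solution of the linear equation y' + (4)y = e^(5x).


P(x) = 4 ⇒ μ = e^(4x).
(μ y)' = e^(9x) ⇒ μ y = e^(9x)/9 + C.
Divide by μ: y = (1/9)e^(5x) + Ce^(-4x).


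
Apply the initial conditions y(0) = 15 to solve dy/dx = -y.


General solution of y' = -y is y = Ce^(-x).
Apply y(0) = 15: C = 15.
Particular solution: y = 15e^(-x).


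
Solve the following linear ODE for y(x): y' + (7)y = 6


P(x) = 7, Q(x) = 6; integrating factor μ = e^(7x).
(μ y)' = 6e^(7x) ⇒ μ y = (6/7)e^(7x) + C.
Divide by μ: y = 6/7 + Ce^(-7x).


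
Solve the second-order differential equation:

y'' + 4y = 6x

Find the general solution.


Homogeneous: r² + 4 = 0 ⇒ r = ±2i, y_h = C₁cos(2x) + C₂sin(2x).
Polynomial forcing; try y_p = Ax + B. Then y_p'' + 4 y_p = 4(Ax + B) = 6x, so B = 0 and A = 3/2.
General solution: y = C₁cos(2x) + C₂sin(2x) + (3/2)x.


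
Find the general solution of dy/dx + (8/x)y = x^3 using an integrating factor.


P(x) = 8/x ⇒ μ = x^8.
(x^8 y)' = x^11 ⇒ x^8 y = x^12/(12) + C.
Solve for y: y = (1/12)x^4 + C/x^8.


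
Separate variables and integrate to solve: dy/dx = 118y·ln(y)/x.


Separate: dy/[y ln(y)] = 118 dx/x.
Substitute u = ln(y): du/u = 118 dx/x.
Integrate: ln|ln(y)| = 118ln|x| + C₀, hence ln(y) = C·x^118.


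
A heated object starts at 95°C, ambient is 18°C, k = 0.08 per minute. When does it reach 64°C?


From T(t) = T_a + (T₀ - T_a)e^(-kt), set T(t) = 64:
(64 - 18) / (95 - 18) = e^(-0.08t), so t = -ln(0.597)/0.08 ≈ 6.4 minutes.


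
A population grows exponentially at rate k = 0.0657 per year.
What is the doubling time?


Exponential growth: P(t) = P₀ e^(0.0657t). Set P(t)/P₀ = 2: e^(0.0657t) = 2.
Solve: t = ln(2)/0.0657 ≈ 10.55 years.


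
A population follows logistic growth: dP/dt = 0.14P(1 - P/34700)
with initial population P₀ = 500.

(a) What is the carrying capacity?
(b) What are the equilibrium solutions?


Logistic ODE dP/dt = 0.14P(1 - P/34700) has equilibria where dP/dt = 0, i.e. P = 0 or P = 34700.
The coefficient (1 - P/K) = 0 when P = K, identifying K = 34700 as the carrying capacity.
(a) K = 34700; (b) equilibria P = 0 and P = 34700.


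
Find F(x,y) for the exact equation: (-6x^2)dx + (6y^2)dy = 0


Check exactness: ∂M/∂y = 0 and ∂N/∂x = 0; equal, so the equation is exact.
Integrate M with respect to x (treating y as constant): ∫M dx = -2x^3 + h(y).
Differentiate w.r.t. y and set equal to N: the x-dependent terms already match, leaving h'(y) = 6y^2. Integrate: h(y) = 2y^3.
So F(x,y) = -2x^3 + 2y^3.
General solution: -2x^3 + 2y^3 = C.


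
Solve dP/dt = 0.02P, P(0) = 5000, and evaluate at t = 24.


The ODE dP/dt = 0.02P has solution P(t) = P(0)e^(0.02t).
Substitute P(0) = 5000 and t = 24: P(24) = 5000 e^(0.48) ≈ 8080.


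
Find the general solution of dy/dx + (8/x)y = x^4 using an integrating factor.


P(x) = 8/x ⇒ μ = x^8.
(x^8 y)' = x^12 ⇒ x^8 y = x^13/(13) + C.
Solve for y: y = (1/13)x^5 + C/x^8.


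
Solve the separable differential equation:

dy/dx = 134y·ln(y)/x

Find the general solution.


Separate: dy/[y ln(y)] = 134 dx/x.
Substitute u = ln(y): du/u = 134 dx/x.
Integrate: ln|ln(y)| = 134ln|x| + C₀, hence ln(y) = C·x^134.


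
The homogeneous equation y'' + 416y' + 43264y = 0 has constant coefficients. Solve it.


Characteristic equation: r² + 416r + 43264 = 0, i.e. (r + 208)² = 0.
Repeated root r = -208; include an x factor for the second linearly independent solution.
General solution: y = (C₁ + C₂x)e^(-208x).


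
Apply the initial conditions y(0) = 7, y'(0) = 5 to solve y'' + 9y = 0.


Characteristic roots of r² + 9 = 0 are ±3i, so y = C₁cos(3x) + C₂sin(3x).
Apply y(0) = 7: C₁ = 7. Differentiate and apply y'(0) = 5: 3·C₂ = 5, so C₂ = 5/3.
Particular solution: y = 7cos(3x) + (5/3)sin(3x).


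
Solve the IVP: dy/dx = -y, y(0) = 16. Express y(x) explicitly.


General solution of y' = -y is y = Ce^(-x).
Apply y(0) = 16: C = 16.
Particular solution: y = 16e^(-x).


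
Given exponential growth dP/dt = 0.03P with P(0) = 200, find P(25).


The ODE dP/dt = 0.03P has solution P(t) = P(0)e^(0.03t).
Substitute P(0) = 200 and t = 25: P(25) = 200 e^(0.75) ≈ 423.


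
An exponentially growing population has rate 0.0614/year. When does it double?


Exponential growth: P(t) = P₀ e^(0.0614t). Set P(t)/P₀ = 2: e^(0.0614t) = 2.
Solve: t = ln(2)/0.0614 ≈ 11.29 years.


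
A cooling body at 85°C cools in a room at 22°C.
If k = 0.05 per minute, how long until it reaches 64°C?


From T(t) = T_a + (T₀ - T_a)e^(-kt), set T(t) = 64:
(64 - 22) / (85 - 22) = e^(-0.05t), so t = -ln(0.667)/0.05 ≈ 8.1 minutes.


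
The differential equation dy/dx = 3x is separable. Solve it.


Integrate both sides with respect to x: y = ∫ 3x dx = (3/2)x^2 + C.


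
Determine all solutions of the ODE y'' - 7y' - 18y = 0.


Characteristic equation: r² - 7r - 18 = 0.
Factor: (r - 9)(r + 2) = 0 ⇒ r = 9, -2 (distinct real).
General solution: y = C₁e^(9x) + C₂e^(-2x).


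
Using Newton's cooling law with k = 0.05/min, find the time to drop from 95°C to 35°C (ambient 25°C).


From T(t) = T_a + (T₀ - T_a)e^(-kt), set T(t) = 35:
(35 - 25) / (95 - 25) = e^(-0.05t), so t = -ln(0.143)/0.05 ≈ 38.9 minutes.


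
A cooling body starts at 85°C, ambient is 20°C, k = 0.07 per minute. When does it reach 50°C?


From T(t) = T_a + (T₀ - T_a)e^(-kt), set T(t) = 50:
(50 - 20) / (85 - 20) = e^(-0.07t), so t = -ln(0.462)/0.07 ≈ 11.0 minutes.


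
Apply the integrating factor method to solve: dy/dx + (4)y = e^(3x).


P(x) = 4 ⇒ μ = e^(4x).
(μ y)' = e^(7x) ⇒ μ y = e^(7x)/7 + C.
Divide by μ: y = (1/7)e^(3x) + Ce^(-4x).


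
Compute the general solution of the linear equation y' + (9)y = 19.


P(x) = 9, Q(x) = 19; integrating factor μ = e^(9x).
(μ y)' = 19e^(9x) ⇒ μ y = (19/9)e^(9x) + C.
Divide by μ: y = 19/9 + Ce^(-9x).


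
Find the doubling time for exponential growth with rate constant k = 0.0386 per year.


Exponential growth: P(t) = P₀ e^(0.0386t). Set P(t)/P₀ = 2: e^(0.0386t) = 2.
Solve: t = ln(2)/0.0386 ≈ 17.96 years.


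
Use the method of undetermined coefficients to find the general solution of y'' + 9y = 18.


Homogeneous part: r² + 9 = 0 ⇒ r = ±3i, so y_h = C₁cos(3x) + C₂sin(3x).
Try constant y_p = A; plug in: 9A = 18 ⇒ A = 2.
General solution: y = C₁cos(3x) + C₂sin(3x) + 2.


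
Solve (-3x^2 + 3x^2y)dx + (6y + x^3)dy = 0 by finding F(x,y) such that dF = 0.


Check exactness: ∂M/∂y = 3x^2 and ∂N/∂x = 3x^2; equal, so the equation is exact.
Integrate M with respect to x (treating y as constant): ∫M dx = -x^3 + x^3y + h(y).
Differentiate w.r.t. y and set equal to N: the x-dependent terms already match, leaving h'(y) = 6y. Integrate: h(y) = 3y^2.
So F(x,y) = 3y^2 - x^3 + x^3y.
General solution: 3y^2 - x^3 + x^3y = C.


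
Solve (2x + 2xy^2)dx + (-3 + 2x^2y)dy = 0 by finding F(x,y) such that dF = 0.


Check exactness: ∂M/∂y = 4xy and ∂N/∂x = 4xy; equal, so the equation is exact.
Integrate M with respect to x (treating y as constant): ∫M dx = x^2 + x^2y^2 + h(y).
Differentiate w.r.t. y and set equal to N: the x-dependent terms already match, leaving h'(y) = -3. Integrate: h(y) = -3y.
So F(x,y) = -3y + x^2 + x^2y^2.
General solution: -3y + x^2 + x^2y^2 = C.


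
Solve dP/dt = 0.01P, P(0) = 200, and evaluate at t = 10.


The ODE dP/dt = 0.01P has solution P(t) = P(0)e^(0.01t).
Substitute P(0) = 200 and t = 10: P(10) = 200 e^(0.10) ≈ 221.


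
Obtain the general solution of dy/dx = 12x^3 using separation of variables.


Integrate both sides with respect to x: y = ∫ 12x^3 dx = 3x^4 + C.


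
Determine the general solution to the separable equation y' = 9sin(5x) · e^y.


Separate: e^(-y) dy = 9sin(5x) dx.
Integrate: -e^(-y) = -(9/5)cos(5x) + C₀.
Rearrange: e^(-y) = (9/5)cos(5x) + C.


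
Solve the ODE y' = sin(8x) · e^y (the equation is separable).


Separate: e^(-y) dy = sin(8x) dx.
Integrate: -e^(-y) = -(1/8)cos(8x) + C₀.
Rearrange: e^(-y) = (1/8)cos(8x) + C.


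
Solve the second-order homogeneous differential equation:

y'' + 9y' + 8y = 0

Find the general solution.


Characteristic equation: r² + 9r + 8 = 0.
Factor: (r + 8)(r + 1) = 0 ⇒ r = -8, -1 (distinct real).
General solution: y = C₁e^(-8x) + C₂e^(-x).


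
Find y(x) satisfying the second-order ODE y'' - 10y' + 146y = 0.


Characteristic equation: r² - 10r + 146 = 0.
Discriminant is negative; roots r = 5 ± 11i (complex conjugate pair).
General solution uses e^(α x)(C₁ cos(β x) + C₂ sin(β x)): y = e^(5x)(C₁cos(11x) + C₂sin(11x)).


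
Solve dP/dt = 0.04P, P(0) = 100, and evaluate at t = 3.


The ODE dP/dt = 0.04P has solution P(t) = P(0)e^(0.04t).
Substitute P(0) = 100 and t = 3: P(3) = 100 e^(0.12) ≈ 113.


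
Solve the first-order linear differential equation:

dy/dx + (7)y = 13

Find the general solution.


P(x) = 7, Q(x) = 13; integrating factor μ = e^(7x).
(μ y)' = 13e^(7x) ⇒ μ y = (13/7)e^(7x) + C.
Divide by μ: y = 13/7 + Ce^(-7x).


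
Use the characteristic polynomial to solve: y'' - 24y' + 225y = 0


Characteristic equation: r² - 24r + 225 = 0.
Discriminant is negative; roots r = 12 ± 9i (complex conjugate pair).
General solution uses e^(α x)(C₁ cos(β x) + C₂ sin(β x)): y = e^(12x)(C₁cos(9x) + C₂sin(9x)).


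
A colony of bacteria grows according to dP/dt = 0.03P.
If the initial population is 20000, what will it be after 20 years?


The ODE dP/dt = 0.03P has solution P(t) = P(0)e^(0.03t).
Substitute P(0) = 20000 and t = 20: P(20) = 20000 e^(0.60) ≈ 36442.


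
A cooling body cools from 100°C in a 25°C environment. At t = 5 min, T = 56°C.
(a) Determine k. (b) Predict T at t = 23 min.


Newton's law: T(t) = T_a + (T₀ - T_a)e^(-kt).
(a) Use T(5) = 56: (56 - 25)/(100 - 25) = e^(-k·5), so k = -ln(0.413)/5 ≈ 0.1767.
(b) Apply k to t = 23: T(23) = 25 + (75)e^(-4.064) ≈ 26.3°C.


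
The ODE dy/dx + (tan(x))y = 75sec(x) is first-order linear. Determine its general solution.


P(x) = tan(x) ⇒ μ = e^(∫tan(x)dx) = sec(x).
(sec(x) y)' = 75sec²(x) ⇒ sec(x) y = 75tan(x) + C.
Multiply by cos(x): y = 75sin(x) + C·cos(x).


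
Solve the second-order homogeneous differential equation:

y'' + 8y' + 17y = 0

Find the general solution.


Characteristic equation: r² + 8r + 17 = 0.
Discriminant is negative; roots r = -4 ± 1i (complex conjugate pair).
General solution uses e^(α x)(C₁ cos(β x) + C₂ sin(β x)): y = e^(-4x)(C₁cos(x) + C₂sin(x)).


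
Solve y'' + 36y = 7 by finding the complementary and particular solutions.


Homogeneous part: r² + 36 = 0 ⇒ r = ±6i, so y_h = C₁cos(6x) + C₂sin(6x).
Try constant y_p = A; plug in: 36A = 7 ⇒ A = 7/36.
General solution: y = C₁cos(6x) + C₂sin(6x) + 7/36.


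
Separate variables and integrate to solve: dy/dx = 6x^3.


Integrate both sides with respect to x: y = ∫ 6x^3 dx = (3/2)x^4 + C.


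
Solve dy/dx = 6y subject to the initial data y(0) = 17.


General solution of y' = 6y is y = Ce^(6x).
Apply y(0) = 17: C = 17.
Particular solution: y = 17e^(6x).


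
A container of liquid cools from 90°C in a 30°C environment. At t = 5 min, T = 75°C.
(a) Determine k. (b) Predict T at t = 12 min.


Newton's law: T(t) = T_a + (T₀ - T_a)e^(-kt).
(a) Use T(5) = 75: (75 - 30)/(90 - 30) = e^(-k·5), so k = -ln(0.750)/5 ≈ 0.0575.
(b) Apply k to t = 12: T(12) = 30 + (60)e^(-0.690) ≈ 60.1°C.


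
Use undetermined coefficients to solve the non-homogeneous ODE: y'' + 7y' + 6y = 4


Characteristic roots of r² + 7r + 6 = 0 are -6, -1.
y_h = C₁e^(-6x) + C₂e^(-x).
Constant forcing; try y_p = A. Then 6A = 4 ⇒ A = 2/3.
General solution: y = C₁e^(-6x) + C₂e^(-x) + 2/3.


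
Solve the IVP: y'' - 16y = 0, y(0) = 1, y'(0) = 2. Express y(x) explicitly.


Characteristic roots of r² - 16 = 0 are -4, 4.
General solution y = c₁ e^(-4x) + c₂ e^(4x).
Apply y(0) = 1: c₁ + c₂ = 1. Apply y'(0) = 2: -4 c₁ + 4 c₂ = 2.
Solve: c₁ = 1/4, c₂ = 3/4.
Particular solution: y = (1/4)e^(-4x) + (3/4)e^(4x).


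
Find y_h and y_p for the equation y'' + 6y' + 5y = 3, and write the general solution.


Characteristic roots of r² + 6r + 5 = 0 are -1, -5.
y_h = C₁e^(-x) + C₂e^(-5x).
Constant forcing; try y_p = A. Then 5A = 3 ⇒ A = 3/5.
General solution: y = C₁e^(-x) + C₂e^(-5x) + 3/5.


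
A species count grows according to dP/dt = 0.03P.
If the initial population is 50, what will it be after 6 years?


The ODE dP/dt = 0.03P has solution P(t) = P(0)e^(0.03t).
Substitute P(0) = 50 and t = 6: P(6) = 50 e^(0.18) ≈ 60.


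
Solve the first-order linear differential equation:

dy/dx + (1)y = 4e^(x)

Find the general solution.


P(x) = 1 ⇒ μ = e^(x).
(μ y)' = 4e^(2x) ⇒ μ y = (4/2)e^(2x) + C.
Divide by μ: y = 2e^(x) + Ce^(-x).


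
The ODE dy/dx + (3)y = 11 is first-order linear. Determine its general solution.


P(x) = 3, Q(x) = 11; integrating factor μ = e^(3x).
(μ y)' = 11e^(3x) ⇒ μ y = (11/3)e^(3x) + C.
Divide by μ: y = 11/3 + Ce^(-3x).


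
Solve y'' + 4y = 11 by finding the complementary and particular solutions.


Homogeneous part: r² + 4 = 0 ⇒ r = ±2i, so y_h = C₁cos(2x) + C₂sin(2x).
Try constant y_p = A; plug in: 4A = 11 ⇒ A = 11/4.
General solution: y = C₁cos(2x) + C₂sin(2x) + 11/4.


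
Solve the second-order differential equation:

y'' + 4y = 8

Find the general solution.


Homogeneous part: r² + 4 = 0 ⇒ r = ±2i, so y_h = C₁cos(2x) + C₂sin(2x).
Try constant y_p = A; plug in: 4A = 8 ⇒ A = 2.
General solution: y = C₁cos(2x) + C₂sin(2x) + 2.


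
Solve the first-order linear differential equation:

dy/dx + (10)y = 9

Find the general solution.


P(x) = 10, Q(x) = 9; integrating factor μ = e^(10x).
(μ y)' = 9e^(10x) ⇒ μ y = (9/10)e^(10x) + C.
Divide by μ: y = 9/10 + Ce^(-10x).


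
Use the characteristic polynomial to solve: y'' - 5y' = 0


Characteristic equation: r² - 5r = 0.
Factor: (r - 5)(r - 0) = 0 ⇒ r = 5, 0 (distinct real).
General solution: y = C₁e^(5x) + C₂.


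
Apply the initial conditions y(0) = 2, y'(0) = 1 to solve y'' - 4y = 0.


Characteristic roots of r² - 4 = 0 are -2, 2.
General solution y = c₁ e^(-2x) + c₂ e^(2x).
Apply y(0) = 2: c₁ + c₂ = 2. Apply y'(0) = 1: -2 c₁ + 2 c₂ = 1.
Solve: c₁ = 3/4, c₂ = 5/4.
Particular solution: y = (3/4)e^(-2x) + (5/4)e^(2x).


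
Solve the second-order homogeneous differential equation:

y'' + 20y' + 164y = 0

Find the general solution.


Characteristic equation: r² + 20r + 164 = 0.
Discriminant is negative; roots r = -10 ± 8i (complex conjugate pair).
General solution uses e^(α x)(C₁ cos(β x) + C₂ sin(β x)): y = e^(-10x)(C₁cos(8x) + C₂sin(8x)).


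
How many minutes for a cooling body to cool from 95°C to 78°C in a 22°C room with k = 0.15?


From T(t) = T_a + (T₀ - T_a)e^(-kt), set T(t) = 78:
(78 - 22) / (95 - 22) = e^(-0.15t), so t = -ln(0.767)/0.15 ≈ 1.8 minutes.


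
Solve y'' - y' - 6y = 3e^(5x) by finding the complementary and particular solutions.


Characteristic roots of r² - r - 6 = 0 are 3, -2.
y_h = C₁e^(3x) + C₂e^(-2x).
Forcing exponent 5 is not a characteristic root; try y_p = Ae^(5x).
Substitute: A·(25 + (-1)·5 + (-6)) = A·14 = 3, so A = 3/14.
General solution: y = C₁e^(3x) + C₂e^(-2x) + (3/14)e^(5x).


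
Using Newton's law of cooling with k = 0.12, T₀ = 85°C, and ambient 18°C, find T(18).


Newton's law: dT/dt = -k(T - T_a) has solution T(t) = T_a + (T₀ - T_a)e^(-kt).
Plug in T_a = 18, T₀ = 85, k = 0.12, t = 18: T(18) = 18 + (67)e^(-2.16) ≈ 25.7°C.


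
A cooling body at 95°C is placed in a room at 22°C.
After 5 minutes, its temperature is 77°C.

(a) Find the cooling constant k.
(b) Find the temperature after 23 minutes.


Newton's law: T(t) = T_a + (T₀ - T_a)e^(-kt).
(a) Use T(5) = 77: (77 - 22)/(95 - 22) = e^(-k·5), so k = -ln(0.753)/5 ≈ 0.0566.
(b) Apply k to t = 23: T(23) = 22 + (73)e^(-1.302) ≈ 41.8°C.


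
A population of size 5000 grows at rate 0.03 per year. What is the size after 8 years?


The ODE dP/dt = 0.03P has solution P(t) = P(0)e^(0.03t).
Substitute P(0) = 5000 and t = 8: P(8) = 5000 e^(0.24) ≈ 6356.


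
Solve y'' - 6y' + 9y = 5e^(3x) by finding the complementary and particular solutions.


Characteristic polynomial (r - 3)² = 0; repeated root r = 3.
y_h = (C₁ + C₂x)e^(3x). Forcing matches the repeated root (resonance), so try y_p = Ax² e^(3x).
Substitute and solve for A: 2A = 5, so A = 5/2.
General solution: y = (C₁ + C₂x + (5/2)x²)e^(3x).


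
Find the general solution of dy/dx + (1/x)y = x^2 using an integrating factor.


P(x) = 1/x ⇒ μ = x^1.
(x^1 y)' = x^1·x^2 = x^3.
Integrate: x^1 y = x^4/(4) + C.
Solve for y: y = (1/4)x^3 + C/x^1.


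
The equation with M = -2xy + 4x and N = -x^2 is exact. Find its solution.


Check exactness: ∂M/∂y = -2x and ∂N/∂x = -2x; equal, so the equation is exact.
Integrate M with respect to x (treating y as constant): ∫M dx = -x^2y + 2x^2 + h(y).
Differentiate w.r.t. y and set equal to N: all terms match, so h'(y) = 0 and h is a constant absorbed into C.
General solution: -x^2y + 2x^2 = C.


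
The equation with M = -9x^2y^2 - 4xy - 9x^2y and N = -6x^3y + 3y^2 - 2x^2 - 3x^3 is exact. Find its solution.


Check exactness: ∂M/∂y = -18x^2y - 4x - 9x^2 and ∂N/∂x = -18x^2y - 4x - 9x^2; equal, so the equation is exact.
Integrate M with respect to x (treating y as constant): ∫M dx = -3x^3y^2 - 2x^2y - 3x^3y + h(y).
Differentiate w.r.t. y and set equal to N: the x-dependent terms already match, leaving h'(y) = 3y^2. Integrate: h(y) = y^3.
So F(x,y) = -3x^3y^2 + y^3 - 2x^2y - 3x^3y.
General solution: -3x^3y^2 + y^3 - 2x^2y - 3x^3y = C.


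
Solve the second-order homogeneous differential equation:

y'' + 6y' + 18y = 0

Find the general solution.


Characteristic equation: r² + 6r + 18 = 0.
Discriminant is negative; roots r = -3 ± 3i (complex conjugate pair).
General solution uses e^(α x)(C₁ cos(β x) + C₂ sin(β x)): y = e^(-3x)(C₁cos(3x) + C₂sin(3x)).


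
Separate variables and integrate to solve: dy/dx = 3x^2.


Integrate both sides with respect to x: y = ∫ 3x^2 dx = x^3 + C.


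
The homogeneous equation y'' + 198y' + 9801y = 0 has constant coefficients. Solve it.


Characteristic equation: r² + 198r + 9801 = 0, i.e. (r + 99)² = 0.
Repeated root r = -99; include an x factor for the second linearly independent solution.
General solution: y = (C₁ + C₂x)e^(-99x).


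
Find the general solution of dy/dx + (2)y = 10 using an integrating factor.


P(x) = 2, Q(x) = 10; integrating factor μ = e^(2x).
(μ y)' = 10e^(2x) ⇒ μ y = 5e^(2x) + C.
Divide by μ: y = 5 + Ce^(-2x).


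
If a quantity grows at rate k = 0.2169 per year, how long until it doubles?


Exponential growth: P(t) = P₀ e^(0.2169t). Set P(t)/P₀ = 2: e^(0.2169t) = 2.
Solve: t = ln(2)/0.2169 ≈ 3.20 years.


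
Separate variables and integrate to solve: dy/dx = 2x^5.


Integrate both sides with respect to x: y = ∫ 2x^5 dx = (1/3)x^6 + C.


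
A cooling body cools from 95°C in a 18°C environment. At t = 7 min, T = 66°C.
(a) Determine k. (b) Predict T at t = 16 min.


Newton's law: T(t) = T_a + (T₀ - T_a)e^(-kt).
(a) Use T(7) = 66: (66 - 18)/(95 - 18) = e^(-k·7), so k = -ln(0.623)/7 ≈ 0.0675.
(b) Apply k to t = 16: T(16) = 18 + (77)e^(-1.080) ≈ 44.1°C.


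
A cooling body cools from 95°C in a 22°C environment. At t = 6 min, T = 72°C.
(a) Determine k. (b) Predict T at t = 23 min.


Newton's law: T(t) = T_a + (T₀ - T_a)e^(-kt).
(a) Use T(6) = 72: (72 - 22)/(95 - 22) = e^(-k·6), so k = -ln(0.685)/6 ≈ 0.0631.
(b) Apply k to t = 23: T(23) = 22 + (73)e^(-1.451) ≈ 39.1°C.


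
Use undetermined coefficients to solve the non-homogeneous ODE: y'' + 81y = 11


Homogeneous part: r² + 81 = 0 ⇒ r = ±9i, so y_h = C₁cos(9x) + C₂sin(9x).
Try constant y_p = A; plug in: 81A = 11 ⇒ A = 11/81.
General solution: y = C₁cos(9x) + C₂sin(9x) + 11/81.


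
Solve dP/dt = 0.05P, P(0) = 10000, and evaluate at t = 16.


The ODE dP/dt = 0.05P has solution P(t) = P(0)e^(0.05t).
Substitute P(0) = 10000 and t = 16: P(16) = 10000 e^(0.80) ≈ 22255.


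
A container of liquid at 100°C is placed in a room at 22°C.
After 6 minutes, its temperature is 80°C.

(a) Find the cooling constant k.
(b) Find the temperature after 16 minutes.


Newton's law: T(t) = T_a + (T₀ - T_a)e^(-kt).
(a) Use T(6) = 80: (80 - 22)/(100 - 22) = e^(-k·6), so k = -ln(0.744)/6 ≈ 0.0494.
(b) Apply k to t = 16: T(16) = 22 + (78)e^(-0.790) ≈ 57.4°C.


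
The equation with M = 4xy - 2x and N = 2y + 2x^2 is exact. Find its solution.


Check exactness: ∂M/∂y = 4x and ∂N/∂x = 4x; equal, so the equation is exact.
Integrate M with respect to x (treating y as constant): ∫M dx = 2x^2y - x^2 + h(y).
Differentiate w.r.t. y and set equal to N: the x-dependent terms already match, leaving h'(y) = 2y. Integrate: h(y) = y^2.
So F(x,y) = y^2 + 2x^2y - x^2.
General solution: y^2 + 2x^2y - x^2 = C.


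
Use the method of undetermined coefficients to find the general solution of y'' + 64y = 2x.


Homogeneous: r² + 64 = 0 ⇒ r = ±8i, y_h = C₁cos(8x) + C₂sin(8x).
Polynomial forcing; try y_p = Ax + B. Then y_p'' + 64 y_p = 64(Ax + B) = 2x, so B = 0 and A = 1/32.
General solution: y = C₁cos(8x) + C₂sin(8x) + (1/32)x.


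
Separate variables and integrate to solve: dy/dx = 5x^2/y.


Separate variables: y dy = 5x^2 dx.
Integrate both sides: y²/2 = (5/3)x^3 + C₀.
Multiply by 2: y² = (10/3)x^3 + C.


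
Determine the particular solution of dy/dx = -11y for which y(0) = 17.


General solution of y' = -11y is y = Ce^(-11x).
Apply y(0) = 17: C = 17.
Particular solution: y = 17e^(-11x).


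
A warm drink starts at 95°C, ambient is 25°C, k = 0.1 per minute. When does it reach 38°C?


From T(t) = T_a + (T₀ - T_a)e^(-kt), set T(t) = 38:
(38 - 25) / (95 - 25) = e^(-0.1t), so t = -ln(0.186)/0.1 ≈ 16.8 minutes.


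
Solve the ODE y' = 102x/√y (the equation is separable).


Separate: √y dy = 102x dx.
Integrate: (2/3)y^(3/2) = 51x² + C.


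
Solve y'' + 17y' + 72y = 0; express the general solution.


Characteristic equation: r² + 17r + 72 = 0.
Factor: (r + 8)(r + 9) = 0 ⇒ r = -8, -9 (distinct real).
General solution: y = C₁e^(-8x) + C₂e^(-9x).


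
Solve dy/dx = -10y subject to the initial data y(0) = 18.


General solution of y' = -10y is y = Ce^(-10x).
Apply y(0) = 18: C = 18.
Particular solution: y = 18e^(-10x).


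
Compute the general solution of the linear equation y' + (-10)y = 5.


P(x) = -10 ⇒ μ = e^(-10x).
(μ y)' = 5e^(-10x) ⇒ μ y = -(1/2)e^(-10x) + C.
Divide by μ: y = -1/2 + Ce^(10x).


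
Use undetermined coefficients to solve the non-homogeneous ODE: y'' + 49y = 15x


Homogeneous: r² + 49 = 0 ⇒ r = ±7i, y_h = C₁cos(7x) + C₂sin(7x).
Polynomial forcing; try y_p = Ax + B. Then y_p'' + 49 y_p = 49(Ax + B) = 15x, so B = 0 and A = 15/49.
General solution: y = C₁cos(7x) + C₂sin(7x) + (15/49)x.


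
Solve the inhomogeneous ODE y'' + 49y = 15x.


Homogeneous: r² + 49 = 0 ⇒ r = ±7i, y_h = C₁cos(7x) + C₂sin(7x).
Polynomial forcing; try y_p = Ax + B. Then y_p'' + 49 y_p = 49(Ax + B) = 15x, so B = 0 and A = 15/49.
General solution: y = C₁cos(7x) + C₂sin(7x) + (15/49)x.


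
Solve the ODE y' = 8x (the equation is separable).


Integrate both sides with respect to x: y = ∫ 8x dx = 4x^2 + C.


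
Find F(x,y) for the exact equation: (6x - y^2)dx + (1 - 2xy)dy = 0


Check exactness: ∂M/∂y = -2y and ∂N/∂x = -2y; equal, so the equation is exact.
Integrate M with respect to x (treating y as constant): ∫M dx = 3x^2 - xy^2 + h(y).
Differentiate w.r.t. y and set equal to N: the x-dependent terms already match, leaving h'(y) = 1. Integrate: h(y) = y.
So F(x,y) = y + 3x^2 - xy^2.
General solution: y + 3x^2 - xy^2 = C.


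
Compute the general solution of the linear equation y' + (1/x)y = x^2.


P(x) = 1/x ⇒ μ = x^1.
(x^1 y)' = x^1·x^2 = x^3.
Integrate: x^1 y = x^4/(4) + C.
Solve for y: y = (1/4)x^3 + C/x^1.


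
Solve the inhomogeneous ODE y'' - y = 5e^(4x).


Characteristic roots of r² - 1 = 0 are -1, 1.
y_h = C₁e^(-x) + C₂e^(x).
Forcing exponent 4 is not a characteristic root; try y_p = Ae^(4x).
Substitute: A·(16 + (0)·4 + (-1)) = A·15 = 5, so A = 1/3.
General solution: y = C₁e^(-x) + C₂e^(x) + (1/3)e^(4x).


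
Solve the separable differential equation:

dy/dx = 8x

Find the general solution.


Integrate both sides with respect to x: y = ∫ 8x dx = 4x^2 + C.


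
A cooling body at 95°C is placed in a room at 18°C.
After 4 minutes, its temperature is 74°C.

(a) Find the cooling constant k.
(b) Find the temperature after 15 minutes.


Newton's law: T(t) = T_a + (T₀ - T_a)e^(-kt).
(a) Use T(4) = 74: (74 - 18)/(95 - 18) = e^(-k·4), so k = -ln(0.727)/4 ≈ 0.0796.
(b) Apply k to t = 15: T(15) = 18 + (77)e^(-1.194) ≈ 41.3°C.


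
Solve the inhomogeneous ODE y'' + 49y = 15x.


Homogeneous: r² + 49 = 0 ⇒ r = ±7i, y_h = C₁cos(7x) + C₂sin(7x).
Polynomial forcing; try y_p = Ax + B. Then y_p'' + 49 y_p = 49(Ax + B) = 15x, so B = 0 and A = 15/49.
General solution: y = C₁cos(7x) + C₂sin(7x) + (15/49)x.


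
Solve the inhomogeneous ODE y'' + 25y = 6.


Homogeneous part: r² + 25 = 0 ⇒ r = ±5i, so y_h = C₁cos(5x) + C₂sin(5x).
Try constant y_p = A; plug in: 25A = 6 ⇒ A = 6/25.
General solution: y = C₁cos(5x) + C₂sin(5x) + 6/25.


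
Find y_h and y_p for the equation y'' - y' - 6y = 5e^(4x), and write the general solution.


Characteristic roots of r² - r - 6 = 0 are 3, -2.
y_h = C₁e^(3x) + C₂e^(-2x).
Forcing exponent 4 is not a characteristic root; try y_p = Ae^(4x).
Substitute: A·(16 + (-1)·4 + (-6)) = A·6 = 5, so A = 5/6.
General solution: y = C₁e^(3x) + C₂e^(-2x) + (5/6)e^(4x).


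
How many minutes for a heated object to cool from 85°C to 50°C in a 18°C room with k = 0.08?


From T(t) = T_a + (T₀ - T_a)e^(-kt), set T(t) = 50:
(50 - 18) / (85 - 18) = e^(-0.08t), so t = -ln(0.478)/0.08 ≈ 9.2 minutes.


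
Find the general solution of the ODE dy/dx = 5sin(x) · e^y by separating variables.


Separate: e^(-y) dy = 5sin(x) dx.
Integrate: -e^(-y) = -5cos(x) + C₀.
Rearrange: e^(-y) = 5cos(x) + C.


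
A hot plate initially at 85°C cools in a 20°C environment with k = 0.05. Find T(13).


Newton's law: dT/dt = -k(T - T_a) has solution T(t) = T_a + (T₀ - T_a)e^(-kt).
Plug in T_a = 20, T₀ = 85, k = 0.05, t = 13: T(13) = 20 + (65)e^(-0.65) ≈ 53.9°C.


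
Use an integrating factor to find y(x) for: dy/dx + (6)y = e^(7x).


P(x) = 6 ⇒ μ = e^(6x).
(μ y)' = e^(13x) ⇒ μ y = e^(13x)/13 + C.
Divide by μ: y = (1/13)e^(7x) + Ce^(-6x).


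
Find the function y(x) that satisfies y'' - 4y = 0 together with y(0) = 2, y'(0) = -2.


Characteristic roots of r² - 4 = 0 are -2, 2.
General solution y = c₁ e^(-2x) + c₂ e^(2x).
Apply y(0) = 2: c₁ + c₂ = 2. Apply y'(0) = -2: -2 c₁ + 2 c₂ = -2.
Solve: c₁ = 3/2, c₂ = 1/2.
Particular solution: y = (3/2)e^(-2x) + (1/2)e^(2x).


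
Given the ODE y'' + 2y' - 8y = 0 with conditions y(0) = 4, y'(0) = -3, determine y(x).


Characteristic roots of r² + 2r - 8 = 0 are 2, -4.
General solution y = c₁ e^(2x) + c₂ e^(-4x).
Apply y(0) = 4: c₁ + c₂ = 4. Apply y'(0) = -3: 2 c₁ - 4 c₂ = -3.
Solve: c₁ = 13/6, c₂ = 11/6.
Particular solution: y = (13/6)e^(2x) + (11/6)e^(-4x).
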